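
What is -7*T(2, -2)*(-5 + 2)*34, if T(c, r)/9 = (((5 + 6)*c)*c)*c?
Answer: 565488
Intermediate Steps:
T(c, r) = 99*c**3 (T(c, r) = 9*((((5 + 6)*c)*c)*c) = 9*(((11*c)*c)*c) = 9*((11*c**2)*c) = 9*(11*c**3) = 99*c**3)
-7*T(2, -2)*(-5 + 2)*34 = -7*99*2**3*(-5 + 2)*34 = -7*99*8*(-3)*34 = -5544*(-3)*34 = -7*(-2376)*34 = 16632*34 = 565488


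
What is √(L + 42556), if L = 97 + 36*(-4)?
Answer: √42509 ≈ 206.18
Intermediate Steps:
L = -47 (L = 97 - 144 = -47)
√(L + 42556) = √(-47 + 42556) = √42509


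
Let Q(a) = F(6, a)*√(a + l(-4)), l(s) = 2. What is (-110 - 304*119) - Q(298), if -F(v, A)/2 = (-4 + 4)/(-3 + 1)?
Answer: -36286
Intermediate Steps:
F(v, A) = 0 (F(v, A) = -2*(-4 + 4)/(-3 + 1) = -0/(-2) = -0*(-1)/2 = -2*0 = 0)
Q(a) = 0 (Q(a) = 0*√(a + 2) = 0*√(2 + a) = 0)
(-110 - 304*119) - Q(298) = (-110 - 304*119) - 1*0 = (-110 - 36176) + 0 = -36286 + 0 = -36286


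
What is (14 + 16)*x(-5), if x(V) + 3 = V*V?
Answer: 660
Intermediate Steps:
x(V) = -3 + V² (x(V) = -3 + V*V = -3 + V²)
(14 + 16)*x(-5) = (14 + 16)*(-3 + (-5)²) = 30*(-3 + 25) = 30*22 = 660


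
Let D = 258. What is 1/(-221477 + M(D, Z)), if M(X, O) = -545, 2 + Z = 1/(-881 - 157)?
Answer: -1/222022 ≈ -4.5041e-6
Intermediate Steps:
Z = -2077/1038 (Z = -2 + 1/(-881 - 157) = -2 + 1/(-1038) = -2 - 1/1038 = -2077/1038 ≈ -2.0010)
1/(-221477 + M(D, Z)) = 1/(-221477 - 545) = 1/(-222022) = -1/222022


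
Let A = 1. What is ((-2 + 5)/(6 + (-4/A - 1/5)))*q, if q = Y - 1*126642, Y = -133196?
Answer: -1299190/3 ≈ -4.3306e+5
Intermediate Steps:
q = -259838 (q = -133196 - 1*126642 = -133196 - 126642 = -259838)
((-2 + 5)/(6 + (-4/A - 1/5)))*q = ((-2 + 5)/(6 + (-4/1 - 1/5)))*(-259838) = (3/(6 + (-4*1 - 1*⅕)))*(-259838) = (3/(6 + (-4 - ⅕)))*(-259838) = (3/(6 - 21/5))*(-259838) = (3/(9/5))*(-259838) = (3*(5/9))*(-259838) = (5/3)*(-259838) = -1299190/3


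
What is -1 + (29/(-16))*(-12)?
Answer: 83/4 ≈ 20.750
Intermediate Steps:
-1 + (29/(-16))*(-12) = -1 + (29*(-1/16))*(-12) = -1 - 29/16*(-12) = -1 + 87/4 = 83/4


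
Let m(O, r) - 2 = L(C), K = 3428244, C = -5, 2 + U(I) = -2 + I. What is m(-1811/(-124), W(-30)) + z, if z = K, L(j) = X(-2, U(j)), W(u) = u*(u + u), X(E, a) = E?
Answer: 3428244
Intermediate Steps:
U(I) = -4 + I (U(I) = -2 + (-2 + I) = -4 + I)
W(u) = 2*u² (W(u) = u*(2*u) = 2*u²)
L(j) = -2
m(O, r) = 0 (m(O, r) = 2 - 2 = 0)
z = 3428244
m(-1811/(-124), W(-30)) + z = 0 + 3428244 = 3428244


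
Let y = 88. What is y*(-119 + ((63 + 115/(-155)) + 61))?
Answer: 11616/31 ≈ 374.71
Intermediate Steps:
y*(-119 + ((63 + 115/(-155)) + 61)) = 88*(-119 + ((63 + 115/(-155)) + 61)) = 88*(-119 + ((63 + 115*(-1/155)) + 61)) = 88*(-119 + ((63 - 23/31) + 61)) = 88*(-119 + (1930/31 + 61)) = 88*(-119 + 3821/31) = 88*(132/31) = 11616/31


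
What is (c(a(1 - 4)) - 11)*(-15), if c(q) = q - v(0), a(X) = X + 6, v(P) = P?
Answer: 120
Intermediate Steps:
a(X) = 6 + X
c(q) = q (c(q) = q - 1*0 = q + 0 = q)
(c(a(1 - 4)) - 11)*(-15) = ((6 + (1 - 4)) - 11)*(-15) = ((6 - 3) - 11)*(-15) = (3 - 11)*(-15) = -8*(-15) = 120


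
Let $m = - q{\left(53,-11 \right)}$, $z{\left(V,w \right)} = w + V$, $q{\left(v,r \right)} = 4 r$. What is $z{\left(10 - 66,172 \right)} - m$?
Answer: $72$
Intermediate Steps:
$z{\left(V,w \right)} = V + w$
$m = 44$ ($m = - 4 \left(-11\right) = \left(-1\right) \left(-44\right) = 44$)
$z{\left(10 - 66,172 \right)} - m = \left(\left(10 - 66\right) + 172\right) - 44 = \left(-56 + 172\right) - 44 = 116 - 44 = 72$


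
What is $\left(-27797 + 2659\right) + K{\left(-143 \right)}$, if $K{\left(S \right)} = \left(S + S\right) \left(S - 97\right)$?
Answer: $43502$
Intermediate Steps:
$K{\left(S \right)} = 2 S \left(-97 + S\right)$
$\left(-27797 + 2659\right) + K{\left(-143 \right)} = \left(-27797 + 2659\right) + 2 \left(-143\right) \left(-97 - 143\right) = -25138 + 2 \left(-143\right) \left(-240\right) = -25138 + 68640 = 43502$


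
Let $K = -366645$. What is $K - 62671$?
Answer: $-429316$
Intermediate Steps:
$K - 62671 = -366645 - 62671 = -429316$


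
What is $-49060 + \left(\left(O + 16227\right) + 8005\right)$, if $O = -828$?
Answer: $-25656$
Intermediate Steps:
$-49060 + \left(\left(O + 16227\right) + 8005\right) = -49060 + \left(\left(-828 + 16227\right) + 8005\right) = -49060 + \left(15399 + 8005\right) = -49060 + 23404 = -25656$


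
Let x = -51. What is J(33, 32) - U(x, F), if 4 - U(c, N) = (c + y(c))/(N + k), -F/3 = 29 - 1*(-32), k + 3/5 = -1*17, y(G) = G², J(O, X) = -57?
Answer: -4349/59 ≈ -73.712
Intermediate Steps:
k = -88/5 (k = -⅗ - 1*17 = -⅗ - 17 = -88/5 ≈ -17.600)
F = -183 (F = -3*(29 - 1*(-32)) = -3*(29 + 32) = -3*61 = -183)
U(c, N) = 4 - (c + c²)/(-88/5 + N) (U(c, N) = 4 - (c + c²)/(N - 88/5) = 4 - (c + c²)/(-88/5 + N))
J(33, 32) - U(x, F) = -57 - (-352 - 5*(-51) - 5*(-51)² + 20*(-183))/(-88 + 5*(-183)) = -57 - (-352 + 255 - 5*2601 - 3660)/(-88 - 915) = -57 - (-352 + 255 - 13005 - 3660)/(-1003) = -57 - (-1)*(-16762)/1003 = -57 - 1*986/59 = -57 - 986/59 = -4349/59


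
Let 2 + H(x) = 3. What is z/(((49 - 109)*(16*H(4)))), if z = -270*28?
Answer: 63/8 ≈ 7.8750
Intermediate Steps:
z = -7560
H(x) = 1 (H(x) = -2 + 3 = 1)
z/(((49 - 109)*(16*H(4)))) = -7560*1/(16*(49 - 109)) = -7560/((-60*16)) = -7560/(-960) = -7560*(-1/960) = 63/8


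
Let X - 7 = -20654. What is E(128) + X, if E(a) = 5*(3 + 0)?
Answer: -20632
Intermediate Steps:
E(a) = 15 (E(a) = 5*3 = 15)
X = -20647 (X = 7 - 20654 = -20647)
E(128) + X = 15 - 20647 = -20632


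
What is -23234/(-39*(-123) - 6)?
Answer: -23234/4791 ≈ -4.8495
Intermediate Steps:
-23234/(-39*(-123) - 6) = -23234/(4797 - 6) = -23234/4791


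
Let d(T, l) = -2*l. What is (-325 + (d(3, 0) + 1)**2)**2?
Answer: 104976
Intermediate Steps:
(-325 + (d(3, 0) + 1)**2)**2 = (-325 + (-2*0 + 1)**2)**2 = (-325 + (0 + 1)**2)**2 = (-325 + 1**2)**2 = (-325 + 1)**2 = (-324)**2 = 104976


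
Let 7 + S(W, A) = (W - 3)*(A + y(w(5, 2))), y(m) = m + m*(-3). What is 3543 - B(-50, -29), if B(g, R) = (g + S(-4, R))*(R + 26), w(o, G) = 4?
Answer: 4149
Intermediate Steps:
y(m) = -2*m (y(m) = m - 3*m = -2*m)
S(W, A) = -7 + (-8 + A)*(-3 + W) (S(W, A) = -7 + (W - 3)*(A - 2*4) = -7 + (-3 + W)*(A - 8) = -7 + (-3 + W)*(-8 + A) = -7 + (-8 + A)*(-3 + W))
B(g, R) = (26 + R)*(49 + g - 7*R) (B(g, R) = (g + (17 - 8*(-4) - 3*R + R*(-4)))*(R + 26) = (g + (17 + 32 - 3*R - 4*R))*(26 + R) = (g + (49 - 7*R))*(26 + R) = (49 + g - 7*R)*(26 + R) = (26 + R)*(49 + g - 7*R))
3543 - B(-50, -29) = 3543 - (1274 - 133*(-29) - 7*(-29)² + 26*(-50) - 29*(-50)) = 3543 - (1274 + 3857 - 7*841 - 1300 + 1450) = 3543 - (1274 + 3857 - 5887 - 1300 + 1450) = 3543 - 1*(-606) = 3543 + 606 = 4149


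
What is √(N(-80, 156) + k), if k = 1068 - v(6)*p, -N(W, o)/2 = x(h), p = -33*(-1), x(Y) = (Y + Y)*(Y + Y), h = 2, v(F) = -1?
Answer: √1069 ≈ 32.696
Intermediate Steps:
x(Y) = 4*Y² (x(Y) = (2*Y)*(2*Y) = 4*Y²)
p = 33
N(W, o) = -32 (N(W, o) = -8*2² = -8*4 = -2*16 = -32)
k = 1101 (k = 1068 - (-1)*33 = 1068 - 1*(-33) = 1068 + 33 = 1101)
√(N(-80, 156) + k) = √(-32 + 1101) = √1069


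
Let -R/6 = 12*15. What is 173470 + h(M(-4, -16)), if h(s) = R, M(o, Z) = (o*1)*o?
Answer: 172390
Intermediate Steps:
M(o, Z) = o**2 (M(o, Z) = o*o = o**2)
R = -1080 (R = -72*15 = -6*180 = -1080)
h(s) = -1080
173470 + h(M(-4, -16)) = 173470 - 1080 = 172390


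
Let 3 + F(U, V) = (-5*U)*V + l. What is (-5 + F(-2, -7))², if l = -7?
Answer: 7225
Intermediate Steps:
F(U, V) = -10 - 5*U*V (F(U, V) = -3 + ((-5*U)*V - 7) = -3 + (-5*U*V - 7) = -3 + (-7 - 5*U*V) = -10 - 5*U*V)
(-5 + F(-2, -7))² = (-5 + (-10 - 5*(-2)*(-7)))² = (-5 + (-10 - 70))² = (-5 - 80)² = (-85)² = 7225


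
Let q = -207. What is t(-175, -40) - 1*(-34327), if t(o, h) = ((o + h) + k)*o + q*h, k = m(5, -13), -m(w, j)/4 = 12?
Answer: 88632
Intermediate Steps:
m(w, j) = -48 (m(w, j) = -4*12 = -48)
k = -48
t(o, h) = -207*h + o*(-48 + h + o) (t(o, h) = ((o + h) - 48)*o - 207*h = ((h + o) - 48)*o - 207*h = (-48 + h + o)*o - 207*h = o*(-48 + h + o) - 207*h = -207*h + o*(-48 + h + o))
t(-175, -40) - 1*(-34327) = ((-175)² - 207*(-40) - 48*(-175) - 40*(-175)) - 1*(-34327) = (30625 + 8280 + 8400 + 7000) + 34327 = 54305 + 34327 = 88632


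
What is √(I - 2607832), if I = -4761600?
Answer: 2*I*√1842358 ≈ 2714.7*I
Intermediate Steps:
√(I - 2607832) = √(-4761600 - 2607832) = √(-7369432) = 2*I*√1842358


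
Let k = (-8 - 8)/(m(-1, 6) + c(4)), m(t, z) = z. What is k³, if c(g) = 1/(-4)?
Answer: -262144/12167 ≈ -21.546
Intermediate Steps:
c(g) = -¼
k = -64/23 (k = (-8 - 8)/(6 - ¼) = -16/23/4 = -16*4/23 = -64/23 ≈ -2.7826)
k³ = (-64/23)³ = -262144/12167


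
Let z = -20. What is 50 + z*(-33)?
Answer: 710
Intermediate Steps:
50 + z*(-33) = 50 - 20*(-33) = 50 + 660 = 710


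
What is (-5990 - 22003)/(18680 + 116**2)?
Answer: -9331/10712 ≈ -0.87108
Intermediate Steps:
(-5990 - 22003)/(18680 + 116**2) = -27993/(18680 + 13456) = -27993/32136 = -27993*1/32136 = -9331/10712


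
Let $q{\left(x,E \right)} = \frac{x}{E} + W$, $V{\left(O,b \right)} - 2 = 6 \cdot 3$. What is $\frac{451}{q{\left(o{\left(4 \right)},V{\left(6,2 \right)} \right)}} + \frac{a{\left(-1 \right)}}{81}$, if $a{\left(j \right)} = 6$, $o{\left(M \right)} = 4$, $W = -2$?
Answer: $- \frac{6763}{27} \approx -250.48$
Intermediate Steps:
$V{\left(O,b \right)} = 20$ ($V{\left(O,b \right)} = 2 + 6 \cdot 3 = 2 + 18 = 20$)
$q{\left(x,E \right)} = -2 + \frac{x}{E}$ ($q{\left(x,E \right)} = \frac{x}{E} - 2 = -2 + \frac{x}{E}$)
$\frac{451}{q{\left(o{\left(4 \right)},V{\left(6,2 \right)} \right)}} + \frac{a{\left(-1 \right)}}{81} = \frac{451}{-2 + \frac{4}{20}} + \frac{6}{81} = \frac{451}{-2 + 4 \cdot \frac{1}{20}} + 6 \cdot \frac{1}{81} = \frac{451}{-2 + \frac{1}{5}} + \frac{2}{27} = \frac{451}{- \frac{9}{5}} + \frac{2}{27} = 451 \left(- \frac{5}{9}\right) + \frac{2}{27} = - \frac{2255}{9} + \frac{2}{27} = - \frac{6763}{27}$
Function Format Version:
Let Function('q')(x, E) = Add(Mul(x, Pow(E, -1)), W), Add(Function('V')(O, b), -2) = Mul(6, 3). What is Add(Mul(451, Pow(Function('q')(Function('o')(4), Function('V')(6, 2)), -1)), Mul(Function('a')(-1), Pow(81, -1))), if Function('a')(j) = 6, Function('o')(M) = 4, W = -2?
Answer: Rational(-6763, 27) ≈ -250.48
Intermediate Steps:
Function('V')(O, b) = 20 (Function('V')(O, b) = Add(2, Mul(6, 3)) = Add(2, 18) = 20)
Function('q')(x, E) = Add(-2, Mul(x, Pow(E, -1))) (Function('q')(x, E) = Add(Mul(x, Pow(E, -1)), -2) = Add(-2, Mul(x, Pow(E, -1))))
Add(Mul(451, Pow(Function('q')(Function('o')(4), Function('V')(6, 2)), -1)), Mul(Function('a')(-1), Pow(81, -1))) = Add(Mul(451, Pow(Add(-2, Mul(4, Pow(20, -1))), -1)), Mul(6, Pow(81, -1))) = Add(Mul(451, Pow(Add(-2, Mul(4, Rational(1, 20))), -1)), Mul(6, Rational(1, 81))) = Add(Mul(451, Pow(Add(-2, Rational(1, 5)), -1)), Rational(2, 27)) = Add(Mul(451, Pow(Rational(-9, 5), -1)), Rational(2, 27)) = Add(Mul(451, Rational(-5, 9)), Rational(2, 27)) = Add(Rational(-2255, 9), Rational(2, 27)) = Rational(-6763, 27)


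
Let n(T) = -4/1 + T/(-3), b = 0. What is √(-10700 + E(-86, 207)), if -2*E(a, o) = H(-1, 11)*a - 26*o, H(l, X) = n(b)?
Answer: 9*I*√101 ≈ 90.449*I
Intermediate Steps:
n(T) = -4 - T/3 (n(T) = -4*1 + T*(-⅓) = -4 - T/3)
H(l, X) = -4 (H(l, X) = -4 - ⅓*0 = -4 + 0 = -4)
E(a, o) = 2*a + 13*o (E(a, o) = -(-4*a - 26*o)/2 = -(-26*o - 4*a)/2 = 2*a + 13*o)
√(-10700 + E(-86, 207)) = √(-10700 + (2*(-86) + 13*207)) = √(-10700 + (-172 + 2691)) = √(-10700 + 2519) = √(-8181) = 9*I*√101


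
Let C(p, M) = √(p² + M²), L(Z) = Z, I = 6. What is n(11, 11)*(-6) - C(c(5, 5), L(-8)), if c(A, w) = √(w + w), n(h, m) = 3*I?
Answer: -108 - √74 ≈ -116.60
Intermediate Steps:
n(h, m) = 18 (n(h, m) = 3*6 = 18)
c(A, w) = √2*√w (c(A, w) = √(2*w) = √2*√w)
C(p, M) = √(M² + p²)
n(11, 11)*(-6) - C(c(5, 5), L(-8)) = 18*(-6) - √((-8)² + (√2*√5)²) = -108 - √(64 + (√10)²) = -108 - √(64 + 10) = -108 - √74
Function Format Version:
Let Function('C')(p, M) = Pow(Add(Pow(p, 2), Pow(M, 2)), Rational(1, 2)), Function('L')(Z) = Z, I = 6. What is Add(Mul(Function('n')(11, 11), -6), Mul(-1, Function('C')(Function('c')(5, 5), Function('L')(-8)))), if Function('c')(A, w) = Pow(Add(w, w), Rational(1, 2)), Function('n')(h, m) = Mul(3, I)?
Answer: Add(-108, Mul(-1, Pow(74, Rational(1, 2)))) ≈ -116.60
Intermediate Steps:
Function('n')(h, m) = 18 (Function('n')(h, m) = Mul(3, 6) = 18)
Function('c')(A, w) = Mul(Pow(2, Rational(1, 2)), Pow(w, Rational(1, 2))) (Function('c')(A, w) = Pow(Mul(2, w), Rational(1, 2)) = Mul(Pow(2, Rational(1, 2)), Pow(w, Rational(1, 2))))
Function('C')(p, M) = Pow(Add(Pow(M, 2), Pow(p, 2)), Rational(1, 2))
Add(Mul(Function('n')(11, 11), -6), Mul(-1, Function('C')(Function('c')(5, 5), Function('L')(-8)))) = Add(Mul(18, -6), Mul(-1, Pow(Add(Pow(-8, 2), Pow(Mul(Pow(2, Rational(1, 2)), Pow(5, Rational(1, 2))), 2)), Rational(1, 2)))) = Add(-108, Mul(-1, Pow(Add(64, Pow(Pow(10, Rational(1, 2)), 2)), Rational(1, 2)))) = Add(-108, Mul(-1, Pow(Add(64, 10), Rational(1, 2)))) = Add(-108, Mul(-1, Pow(74, Rational(1, 2))))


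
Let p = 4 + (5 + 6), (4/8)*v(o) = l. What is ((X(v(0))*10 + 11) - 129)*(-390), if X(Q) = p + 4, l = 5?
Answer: -28080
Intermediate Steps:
v(o) = 10 (v(o) = 2*5 = 10)
p = 15 (p = 4 + 11 = 15)
X(Q) = 19 (X(Q) = 15 + 4 = 19)
((X(v(0))*10 + 11) - 129)*(-390) = ((19*10 + 11) - 129)*(-390) = ((190 + 11) - 129)*(-390) = (201 - 129)*(-390) = 72*(-390) = -28080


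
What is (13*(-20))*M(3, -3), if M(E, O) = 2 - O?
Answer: -1300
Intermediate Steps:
(13*(-20))*M(3, -3) = (13*(-20))*(2 - 1*(-3)) = -260*(2 + 3) = -260*5 = -1300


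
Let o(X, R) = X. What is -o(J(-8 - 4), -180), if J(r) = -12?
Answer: 12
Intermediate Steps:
-o(J(-8 - 4), -180) = -1*(-12) = 12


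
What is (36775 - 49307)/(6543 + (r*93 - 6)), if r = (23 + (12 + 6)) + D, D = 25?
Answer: -964/975 ≈ -0.98872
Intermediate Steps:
r = 66 (r = (23 + (12 + 6)) + 25 = (23 + 18) + 25 = 41 + 25 = 66)
(36775 - 49307)/(6543 + (r*93 - 6)) = (36775 - 49307)/(6543 + (66*93 - 6)) = -12532/(6543 + (6138 - 6)) = -12532/(6543 + 6132) = -12532/12675 = -12532*1/12675 = -964/975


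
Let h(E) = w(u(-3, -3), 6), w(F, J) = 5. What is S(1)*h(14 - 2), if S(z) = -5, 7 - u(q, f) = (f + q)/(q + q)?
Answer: -25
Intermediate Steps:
u(q, f) = 7 - (f + q)/(2*q) (u(q, f) = 7 - (f + q)/(q + q) = 7 - (f + q)/(2*q))
h(E) = 5
S(1)*h(14 - 2) = -5*5 = -25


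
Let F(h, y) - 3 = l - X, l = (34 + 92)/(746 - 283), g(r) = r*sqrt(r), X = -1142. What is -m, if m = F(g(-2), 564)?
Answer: -530261/463 ≈ -1145.3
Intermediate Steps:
g(r) = r**(3/2)
l = 126/463 ≈ 0.27214
F(h, y) = 530261/463 (F(h, y) = 3 + (126/463 - 1*(-1142)) = 3 + (126/463 + 1142) = 3 + 528872/463 = 530261/463)
m = 530261/463 ≈ 1145.3
-m = -1*530261/463 = -530261/463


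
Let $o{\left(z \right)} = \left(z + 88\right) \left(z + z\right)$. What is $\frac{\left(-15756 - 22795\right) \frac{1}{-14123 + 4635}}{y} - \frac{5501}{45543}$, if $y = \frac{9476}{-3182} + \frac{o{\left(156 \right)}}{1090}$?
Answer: $- \frac{1503670763068297}{25052821813126176} \approx -0.06002$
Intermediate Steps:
$o{\left(z \right)} = 2 z \left(88 + z\right)$ ($o{\left(z \right)} = \left(88 + z\right) 2 z = 2 z \left(88 + z\right)$)
$y = \frac{57977614}{867095}$ ($y = \frac{9476}{-3182} + \frac{2 \cdot 156 \left(88 + 156\right)}{1090} = 9476 \left(- \frac{1}{3182}\right) + 2 \cdot 156 \cdot 244 \cdot \frac{1}{1090} = - \frac{4738}{1591} + 76128 \cdot \frac{1}{1090} = - \frac{4738}{1591} + \frac{38064}{545} = \frac{57977614}{867095} \approx 66.864$)
$\frac{\left(-15756 - 22795\right) \frac{1}{-14123 + 4635}}{y} - \frac{5501}{45543} = \frac{\left(-15756 - 22795\right) \frac{1}{-14123 + 4635}}{\frac{57977614}{867095}} - \frac{5501}{45543} = - \frac{38551}{-9488} \cdot \frac{867095}{57977614} - \frac{5501}{45543} = \left(-38551\right) \left(- \frac{1}{9488}\right) \frac{867095}{57977614} - \frac{5501}{45543} = \frac{38551}{9488} \cdot \frac{867095}{57977614} - \frac{5501}{45543} = \frac{33427379345}{550091601632} - \frac{5501}{45543} = - \frac{1503670763068297}{25052821813126176}$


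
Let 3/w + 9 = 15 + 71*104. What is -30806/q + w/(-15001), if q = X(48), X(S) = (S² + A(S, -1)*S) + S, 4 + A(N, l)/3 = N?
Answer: -853768195601/240782251080 ≈ -3.5458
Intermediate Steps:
w = 3/7390 (w = 3/(-9 + (15 + 71*104)) = 3/(-9 + (15 + 7384)) = 3/(-9 + 7399) = 3/7390 ≈ 0.00040595)
A(N, l) = -12 + 3*N
X(S) = S + S² + S*(-12 + 3*S) (X(S) = (S² + (-12 + 3*S)*S) + S = (S² + S*(-12 + 3*S)) + S = S + S² + S*(-12 + 3*S))
q = 8688 (q = 48*(-11 + 4*48) = 48*(-11 + 192) = 48*181 = 8688)
-30806/q + w/(-15001) = -30806/8688 + (3/7390)/(-15001) = -30806*1/8688 + (3/7390)*(-1/15001) = -15403/4344 - 3/110857390 = -853768195601/240782251080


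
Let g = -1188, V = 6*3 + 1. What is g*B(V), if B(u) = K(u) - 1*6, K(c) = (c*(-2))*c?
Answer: 864864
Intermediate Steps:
V = 19 (V = 18 + 1 = 19)
K(c) = -2*c² (K(c) = (-2*c)*c = -2*c²)
B(u) = -6 - 2*u² (B(u) = -2*u² - 1*6 = -2*u² - 6 = -6 - 2*u²)
g*B(V) = -1188*(-6 - 2*19²) = -1188*(-6 - 2*361) = -1188*(-6 - 722) = -1188*(-728) = 864864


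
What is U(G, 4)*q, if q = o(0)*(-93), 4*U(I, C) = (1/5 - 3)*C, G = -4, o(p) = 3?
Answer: 3906/5 ≈ 781.20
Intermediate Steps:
U(I, C) = -7*C/10 (U(I, C) = ((1/5 - 3)*C)/4 = ((1*(⅕) - 3)*C)/4 = ((⅕ - 3)*C)/4 = (-14*C/5)/4 = -7*C/10)
q = -279 (q = 3*(-93) = -279)
U(G, 4)*q = -7/10*4*(-279) = -14/5*(-279) = 3906/5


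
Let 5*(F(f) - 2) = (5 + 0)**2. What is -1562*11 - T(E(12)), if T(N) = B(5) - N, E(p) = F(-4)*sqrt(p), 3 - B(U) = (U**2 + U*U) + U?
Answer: -17130 + 14*sqrt(3) ≈ -17106.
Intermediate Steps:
B(U) = 3 - U - 2*U**2 (B(U) = 3 - ((U**2 + U*U) + U) = 3 - ((U**2 + U**2) + U) = 3 - (2*U**2 + U) = 3 - (U + 2*U**2) = 3 + (-U - 2*U**2) = 3 - U - 2*U**2)
F(f) = 7 (F(f) = 2 + (5 + 0)**2/5 = 2 + (1/5)*5**2 = 2 + (1/5)*25 = 2 + 5 = 7)
E(p) = 7*sqrt(p)
T(N) = -52 - N (T(N) = (3 - 1*5 - 2*5**2) - N = (3 - 5 - 2*25) - N = (3 - 5 - 50) - N = -52 - N)
-1562*11 - T(E(12)) = -1562*11 - (-52 - 7*sqrt(12)) = -17182 - (-52 - 7*2*sqrt(3)) = -17182 - (-52 - 14*sqrt(3)) = -17182 + (52 + 14*sqrt(3)) = -17130 + 14*sqrt(3)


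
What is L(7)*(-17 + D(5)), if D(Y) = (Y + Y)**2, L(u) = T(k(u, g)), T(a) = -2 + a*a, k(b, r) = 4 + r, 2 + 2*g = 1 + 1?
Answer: 1162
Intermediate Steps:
g = 0 (g = -1 + (1 + 1)/2 = -1 + (1/2)*2 = -1 + 1 = 0)
T(a) = -2 + a**2
L(u) = 14 (L(u) = -2 + (4 + 0)**2 = -2 + 4**2 = -2 + 16 = 14)
D(Y) = 4*Y**2 (D(Y) = (2*Y)**2 = 4*Y**2)
L(7)*(-17 + D(5)) = 14*(-17 + 4*5**2) = 14*(-17 + 4*25) = 14*(-17 + 100) = 14*83 = 1162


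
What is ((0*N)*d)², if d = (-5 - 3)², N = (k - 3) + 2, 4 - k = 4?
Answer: 0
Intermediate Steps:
k = 0 (k = 4 - 1*4 = 4 - 4 = 0)
N = -1 (N = (0 - 3) + 2 = -3 + 2 = -1)
d = 64 (d = (-8)² = 64)
((0*N)*d)² = ((0*(-1))*64)² = (0*64)² = 0² = 0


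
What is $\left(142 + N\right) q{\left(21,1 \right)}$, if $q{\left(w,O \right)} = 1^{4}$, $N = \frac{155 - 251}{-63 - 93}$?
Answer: $\frac{1854}{13} \approx 142.62$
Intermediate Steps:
$N = \frac{8}{13}$ ($N = - \frac{96}{-156} = \left(-96\right) \left(- \frac{1}{156}\right) = \frac{8}{13} \approx 0.61539$)
$q{\left(w,O \right)} = 1$
$\left(142 + N\right) q{\left(21,1 \right)} = \left(142 + \frac{8}{13}\right) 1 = \frac{1854}{13} \cdot 1 = \frac{1854}{13}$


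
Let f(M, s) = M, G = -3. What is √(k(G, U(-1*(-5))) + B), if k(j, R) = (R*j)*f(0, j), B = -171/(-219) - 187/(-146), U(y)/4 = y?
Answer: √43946/146 ≈ 1.4358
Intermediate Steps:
U(y) = 4*y
B = 301/146 (B = -171*(-1/219) - 187*(-1/146) = 57/73 + 187/146 = 301/146 ≈ 2.0616)
k(j, R) = 0 (k(j, R) = (R*j)*0 = 0)
√(k(G, U(-1*(-5))) + B) = √(0 + 301/146) = √(301/146) = √43946/146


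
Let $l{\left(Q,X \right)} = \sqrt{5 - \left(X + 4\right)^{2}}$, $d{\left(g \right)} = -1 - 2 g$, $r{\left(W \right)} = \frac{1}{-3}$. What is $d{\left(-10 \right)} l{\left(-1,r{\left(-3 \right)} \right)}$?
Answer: $\frac{38 i \sqrt{19}}{3} \approx 55.213 i$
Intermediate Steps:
$r{\left(W \right)} = - \frac{1}{3}$
$l{\left(Q,X \right)} = \sqrt{5 - \left(4 + X\right)^{2}}$
$d{\left(-10 \right)} l{\left(-1,r{\left(-3 \right)} \right)} = \left(-1 - -20\right) \sqrt{5 - \left(4 - \frac{1}{3}\right)^{2}} = \left(-1 + 20\right) \sqrt{5 - \left(\frac{11}{3}\right)^{2}} = 19 \sqrt{5 - \frac{121}{9}} = 19 \sqrt{- \frac{76}{9}} = 19 \frac{2 i \sqrt{19}}{3} = \frac{38 i \sqrt{19}}{3}$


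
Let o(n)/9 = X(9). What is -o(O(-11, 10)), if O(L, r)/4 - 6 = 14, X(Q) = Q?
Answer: -81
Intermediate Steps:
O(L, r) = 80 (O(L, r) = 24 + 4*14 = 24 + 56 = 80)
o(n) = 81 (o(n) = 9*9 = 81)
-o(O(-11, 10)) = -1*81 = -81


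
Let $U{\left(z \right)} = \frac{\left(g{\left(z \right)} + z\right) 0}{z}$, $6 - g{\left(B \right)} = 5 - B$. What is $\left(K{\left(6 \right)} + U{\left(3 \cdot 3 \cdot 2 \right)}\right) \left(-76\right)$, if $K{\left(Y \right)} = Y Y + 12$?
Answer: $-3648$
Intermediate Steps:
$g{\left(B \right)} = 1 + B$ ($g{\left(B \right)} = 6 - \left(5 - B\right) = 6 + \left(-5 + B\right) = 1 + B$)
$K{\left(Y \right)} = 12 + Y^{2}$ ($K{\left(Y \right)} = Y^{2} + 12 = 12 + Y^{2}$)
$U{\left(z \right)} = 0$ ($U{\left(z \right)} = \frac{\left(\left(1 + z\right) + z\right) 0}{z} = \frac{\left(1 + 2 z\right) 0}{z} = \frac{0}{z} = 0$)
$\left(K{\left(6 \right)} + U{\left(3 \cdot 3 \cdot 2 \right)}\right) \left(-76\right) = \left(\left(12 + 6^{2}\right) + 0\right) \left(-76\right) = \left(\left(12 + 36\right) + 0\right) \left(-76\right) = \left(48 + 0\right) \left(-76\right) = 48 \left(-76\right) = -3648$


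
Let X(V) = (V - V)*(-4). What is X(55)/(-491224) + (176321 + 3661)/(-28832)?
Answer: -89991/14416 ≈ -6.2424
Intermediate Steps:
X(V) = 0 (X(V) = 0*(-4) = 0)
X(55)/(-491224) + (176321 + 3661)/(-28832) = 0/(-491224) + (176321 + 3661)/(-28832) = 0*(-1/491224) + 179982*(-1/28832) = 0 - 89991/14416 = -89991/14416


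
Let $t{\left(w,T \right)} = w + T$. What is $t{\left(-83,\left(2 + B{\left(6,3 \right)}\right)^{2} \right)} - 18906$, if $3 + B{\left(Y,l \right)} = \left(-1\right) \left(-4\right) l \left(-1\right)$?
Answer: $-18820$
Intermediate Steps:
$B{\left(Y,l \right)} = -3 - 4 l$ ($B{\left(Y,l \right)} = -3 + \left(-1\right) \left(-4\right) l \left(-1\right) = -3 + 4 \left(- l\right) = -3 - 4 l$)
$t{\left(w,T \right)} = T + w$
$t{\left(-83,\left(2 + B{\left(6,3 \right)}\right)^{2} \right)} - 18906 = \left(\left(2 - 15\right)^{2} - 83\right) - 18906 = \left(\left(-13\right)^{2} - 83\right) - 18906 = \left(169 - 83\right) - 18906 = 86 - 18906 = -18820$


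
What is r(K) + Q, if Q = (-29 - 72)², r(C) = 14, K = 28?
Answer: 10215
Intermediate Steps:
Q = 10201 (Q = (-101)² = 10201)
r(K) + Q = 14 + 10201 = 10215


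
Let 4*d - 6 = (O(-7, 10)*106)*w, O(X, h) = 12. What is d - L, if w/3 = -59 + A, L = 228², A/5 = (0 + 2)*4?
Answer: -140217/2 ≈ -70109.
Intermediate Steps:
A = 40 (A = 5*((0 + 2)*4) = 5*(2*4) = 5*8 = 40)
L = 51984
w = -57 (w = 3*(-59 + 40) = 3*(-19) = -57)
d = -36249/2 (d = 3/2 + ((12*106)*(-57))/4 = 3/2 + (1272*(-57))/4 = 3/2 + (¼)*(-72504) = 3/2 - 18126 = -36249/2 ≈ -18125.)
d - L = -36249/2 - 1*51984 = -36249/2 - 51984 = -140217/2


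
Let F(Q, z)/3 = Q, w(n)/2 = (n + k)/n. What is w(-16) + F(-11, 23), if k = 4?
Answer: -63/2 ≈ -31.500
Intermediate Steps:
w(n) = 2*(4 + n)/n (w(n) = 2*((n + 4)/n) = 2*((4 + n)/n) = 2*(4 + n)/n)
F(Q, z) = 3*Q
w(-16) + F(-11, 23) = (2 + 8/(-16)) + 3*(-11) = (2 + 8*(-1/16)) - 33 = (2 - ½) - 33 = 3/2 - 33 = -63/2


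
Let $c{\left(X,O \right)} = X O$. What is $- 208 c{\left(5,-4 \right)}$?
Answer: $4160$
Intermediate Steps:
$c{\left(X,O \right)} = O X$
$- 208 c{\left(5,-4 \right)} = - 208 \left(\left(-4\right) 5\right) = \left(-208\right) \left(-20\right) = 4160$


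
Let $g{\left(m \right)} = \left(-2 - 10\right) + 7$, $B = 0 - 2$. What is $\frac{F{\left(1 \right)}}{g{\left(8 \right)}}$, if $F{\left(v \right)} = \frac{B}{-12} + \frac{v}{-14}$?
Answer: $- \frac{2}{105} \approx -0.019048$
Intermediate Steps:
$B = -2$ ($B = 0 - 2 = -2$)
$g{\left(m \right)} = -5$ ($g{\left(m \right)} = -12 + 7 = -5$)
$F{\left(v \right)} = \frac{1}{6} - \frac{v}{14}$ ($F{\left(v \right)} = - \frac{2}{-12} + \frac{v}{-14} = \left(-2\right) \left(- \frac{1}{12}\right) + v \left(- \frac{1}{14}\right) = \frac{1}{6} - \frac{v}{14}$)
$\frac{F{\left(1 \right)}}{g{\left(8 \right)}} = \frac{\frac{1}{6} - \frac{1}{14}}{-5} = \left(\frac{1}{6} - \frac{1}{14}\right) \left(- \frac{1}{5}\right) = \frac{2}{21} \left(- \frac{1}{5}\right) = - \frac{2}{105}$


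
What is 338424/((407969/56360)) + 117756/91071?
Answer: 193010859886556/4128238311 ≈ 46754.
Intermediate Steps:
338424/((407969/56360)) + 117756/91071 = 338424/((407969*(1/56360))) + 117756*(1/91071) = 338424/(407969/56360) + 13084/10119 = 338424*(56360/407969) + 13084/10119 = 19073576640/407969 + 13084/10119 = 193010859886556/4128238311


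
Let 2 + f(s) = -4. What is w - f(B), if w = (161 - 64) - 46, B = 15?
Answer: 57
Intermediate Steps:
w = 51 (w = 97 - 46 = 51)
f(s) = -6 (f(s) = -2 - 4 = -6)
w - f(B) = 51 - 1*(-6) = 51 + 6 = 57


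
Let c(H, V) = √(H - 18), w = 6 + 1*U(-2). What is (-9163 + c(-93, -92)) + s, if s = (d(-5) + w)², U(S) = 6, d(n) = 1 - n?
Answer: -8839 + I*√111 ≈ -8839.0 + 10.536*I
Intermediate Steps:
w = 12 (w = 6 + 1*6 = 6 + 6 = 12)
c(H, V) = √(-18 + H)
s = 324 (s = ((1 - 1*(-5)) + 12)² = ((1 + 5) + 12)² = (6 + 12)² = 18² = 324)
(-9163 + c(-93, -92)) + s = (-9163 + √(-18 - 93)) + 324 = (-9163 + √(-111)) + 324 = (-9163 + I*√111) + 324 = -8839 + I*√111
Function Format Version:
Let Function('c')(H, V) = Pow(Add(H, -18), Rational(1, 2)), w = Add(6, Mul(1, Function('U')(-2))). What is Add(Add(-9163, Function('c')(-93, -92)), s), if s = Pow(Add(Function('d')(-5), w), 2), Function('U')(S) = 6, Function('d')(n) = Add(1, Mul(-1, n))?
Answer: Add(-8839, Mul(I, Pow(111, Rational(1, 2)))) ≈ Add(-8839.0, Mul(10.536, I))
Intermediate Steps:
w = 12 (w = Add(6, Mul(1, 6)) = Add(6, 6) = 12)
Function('c')(H, V) = Pow(Add(-18, H), Rational(1, 2))
s = 324 (s = Pow(Add(Add(1, Mul(-1, -5)), 12), 2) = Pow(Add(Add(1, 5), 12), 2) = Pow(Add(6, 12), 2) = Pow(18, 2) = 324)
Add(Add(-9163, Function('c')(-93, -92)), s) = Add(Add(-9163, Pow(Add(-18, -93), Rational(1, 2))), 324) = Add(Add(-9163, Pow(-111, Rational(1, 2))), 324) = Add(Add(-9163, Mul(I, Pow(111, Rational(1, 2)))), 324) = Add(-8839, Mul(I, Pow(111, Rational(1, 2))))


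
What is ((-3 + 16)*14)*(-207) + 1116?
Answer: -36558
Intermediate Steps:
((-3 + 16)*14)*(-207) + 1116 = (13*14)*(-207) + 1116 = 182*(-207) + 1116 = -37674 + 1116 = -36558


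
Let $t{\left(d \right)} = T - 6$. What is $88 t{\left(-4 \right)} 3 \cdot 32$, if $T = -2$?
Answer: $-67584$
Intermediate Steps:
$t{\left(d \right)} = -8$ ($t{\left(d \right)} = -2 - 6 = -8$)
$88 t{\left(-4 \right)} 3 \cdot 32 = 88 \left(\left(-8\right) 3\right) 32 = 88 \left(-24\right) 32 = \left(-2112\right) 32 = -67584$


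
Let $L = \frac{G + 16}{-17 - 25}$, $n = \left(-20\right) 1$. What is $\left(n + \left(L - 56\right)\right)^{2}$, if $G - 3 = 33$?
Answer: $\frac{2630884}{441} \approx 5965.7$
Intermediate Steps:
$G = 36$ ($G = 3 + 33 = 36$)
$n = -20$
$L = - \frac{26}{21}$ ($L = \frac{36 + 16}{-17 - 25} = \frac{52}{-42} = 52 \left(- \frac{1}{42}\right) = - \frac{26}{21} \approx -1.2381$)
$\left(n + \left(L - 56\right)\right)^{2} = \left(-20 - \frac{1202}{21}\right)^{2} = \left(- \frac{1622}{21}\right)^{2} = \frac{2630884}{441}$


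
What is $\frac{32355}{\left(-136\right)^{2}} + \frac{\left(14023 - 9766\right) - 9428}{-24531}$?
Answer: $\frac{52314313}{26689728} \approx 1.9601$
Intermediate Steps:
$\frac{32355}{\left(-136\right)^{2}} + \frac{\left(14023 - 9766\right) - 9428}{-24531} = \frac{32355}{18496} + \left(4257 - 9428\right) \left(- \frac{1}{24531}\right) = 32355 \cdot \frac{1}{18496} - - \frac{5171}{24531} = \frac{32355}{18496} + \frac{5171}{24531} = \frac{52314313}{26689728}$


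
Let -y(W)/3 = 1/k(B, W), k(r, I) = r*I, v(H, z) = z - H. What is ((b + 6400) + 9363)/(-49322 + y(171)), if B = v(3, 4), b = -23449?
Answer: 438102/2811355 ≈ 0.15583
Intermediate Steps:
B = 1 (B = 4 - 1*3 = 4 - 3 = 1)
k(r, I) = I*r
y(W) = -3/W
((b + 6400) + 9363)/(-49322 + y(171)) = ((-23449 + 6400) + 9363)/(-49322 - 3/171) = (-17049 + 9363)/(-49322 - 3*1/171) = -7686/(-49322 - 1/57) = -7686/(-2811355/57) = -7686*(-57/2811355) = 438102/2811355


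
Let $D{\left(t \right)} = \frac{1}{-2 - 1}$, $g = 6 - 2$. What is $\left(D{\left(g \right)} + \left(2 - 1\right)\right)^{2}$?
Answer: $\frac{4}{9} \approx 0.44444$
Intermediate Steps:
$g = 4$
$D{\left(t \right)} = - \frac{1}{3}$ ($D{\left(t \right)} = \frac{1}{-3} = - \frac{1}{3}$)
$\left(D{\left(g \right)} + \left(2 - 1\right)\right)^{2} = \left(- \frac{1}{3} + \left(2 - 1\right)\right)^{2} = \left(- \frac{1}{3} + 1\right)^{2} = \left(\frac{2}{3}\right)^{2} = \frac{4}{9}$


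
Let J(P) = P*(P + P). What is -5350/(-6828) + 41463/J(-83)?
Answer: 44602708/11759523 ≈ 3.7929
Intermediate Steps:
J(P) = 2*P**2 (J(P) = P*(2*P) = 2*P**2)
-5350/(-6828) + 41463/J(-83) = -5350/(-6828) + 41463/((2*(-83)**2)) = -5350*(-1/6828) + 41463/((2*6889)) = 2675/3414 + 41463/13778 = 44602708/11759523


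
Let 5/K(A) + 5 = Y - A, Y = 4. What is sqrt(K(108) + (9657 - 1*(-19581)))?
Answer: sqrt(347376133)/109 ≈ 170.99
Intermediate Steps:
K(A) = 5/(-1 - A) (K(A) = 5/(-5 + (4 - A)) = 5/(-1 - A))
sqrt(K(108) + (9657 - 1*(-19581))) = sqrt(-5/(1 + 108) + (9657 - 1*(-19581))) = sqrt(-5/109 + (9657 + 19581)) = sqrt(-5*1/109 + 29238) = sqrt(-5/109 + 29238) = sqrt(3186937/109) = sqrt(347376133)/109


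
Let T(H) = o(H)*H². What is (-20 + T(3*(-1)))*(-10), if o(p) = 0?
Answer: 200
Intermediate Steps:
T(H) = 0 (T(H) = 0*H² = 0)
(-20 + T(3*(-1)))*(-10) = (-20 + 0)*(-10) = -20*(-10) = 200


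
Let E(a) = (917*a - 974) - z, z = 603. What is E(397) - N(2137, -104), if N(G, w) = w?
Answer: 362576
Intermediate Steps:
E(a) = -1577 + 917*a (E(a) = (917*a - 974) - 1*603 = (-974 + 917*a) - 603 = -1577 + 917*a)
E(397) - N(2137, -104) = (-1577 + 917*397) - 1*(-104) = (-1577 + 364049) + 104 = 362472 + 104 = 362576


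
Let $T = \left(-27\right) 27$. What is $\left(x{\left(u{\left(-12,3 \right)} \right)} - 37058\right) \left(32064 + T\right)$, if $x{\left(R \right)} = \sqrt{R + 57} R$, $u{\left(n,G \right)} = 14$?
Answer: $-1161212430 + 438690 \sqrt{71} \approx -1.1575 \cdot 10^{9}$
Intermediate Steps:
$x{\left(R \right)} = R \sqrt{57 + R}$ ($x{\left(R \right)} = \sqrt{57 + R} R = R \sqrt{57 + R}$)
$T = -729$
$\left(x{\left(u{\left(-12,3 \right)} \right)} - 37058\right) \left(32064 + T\right) = \left(14 \sqrt{57 + 14} - 37058\right) \left(32064 - 729\right) = \left(14 \sqrt{71} - 37058\right) 31335 = \left(-37058 + 14 \sqrt{71}\right) 31335 = -1161212430 + 438690 \sqrt{71}$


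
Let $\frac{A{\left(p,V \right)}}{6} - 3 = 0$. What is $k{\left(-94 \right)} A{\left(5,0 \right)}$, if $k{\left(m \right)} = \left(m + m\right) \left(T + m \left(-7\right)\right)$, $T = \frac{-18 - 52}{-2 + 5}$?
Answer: $-2147712$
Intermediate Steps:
$T = - \frac{70}{3} \approx -23.333$
$A{\left(p,V \right)} = 18$ ($A{\left(p,V \right)} = 18 + 6 \cdot 0 = 18 + 0 = 18$)
$k{\left(m \right)} = 2 m \left(- \frac{70}{3} - 7 m\right)$ ($k{\left(m \right)} = \left(m + m\right) \left(- \frac{70}{3} + m \left(-7\right)\right) = 2 m \left(- \frac{70}{3} - 7 m\right)$)
$k{\left(-94 \right)} A{\left(5,0 \right)} = \left(- \frac{14}{3}\right) \left(-94\right) \left(10 + 3 \left(-94\right)\right) 18 = \left(- \frac{14}{3}\right) \left(-94\right) \left(10 - 282\right) 18 = \left(- \frac{14}{3}\right) \left(-94\right) \left(-272\right) 18 = \left(- \frac{357952}{3}\right) 18 = -2147712$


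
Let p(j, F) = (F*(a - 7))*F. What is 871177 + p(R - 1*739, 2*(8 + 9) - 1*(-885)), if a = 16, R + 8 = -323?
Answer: 8472226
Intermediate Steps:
R = -331 (R = -8 - 323 = -331)
p(j, F) = 9*F**2 (p(j, F) = (F*(16 - 7))*F = (F*9)*F = (9*F)*F = 9*F**2)
871177 + p(R - 1*739, 2*(8 + 9) - 1*(-885)) = 871177 + 9*(2*(8 + 9) - 1*(-885))**2 = 871177 + 9*(2*17 + 885)**2 = 871177 + 9*(34 + 885)**2 = 871177 + 9*919**2 = 871177 + 9*844561 = 871177 + 7601049 = 8472226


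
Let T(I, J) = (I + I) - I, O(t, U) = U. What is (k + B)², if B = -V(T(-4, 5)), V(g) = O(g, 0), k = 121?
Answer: 14641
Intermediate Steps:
T(I, J) = I (T(I, J) = 2*I - I = I)
V(g) = 0
B = 0 (B = -1*0 = 0)
(k + B)² = (121 + 0)² = 121² = 14641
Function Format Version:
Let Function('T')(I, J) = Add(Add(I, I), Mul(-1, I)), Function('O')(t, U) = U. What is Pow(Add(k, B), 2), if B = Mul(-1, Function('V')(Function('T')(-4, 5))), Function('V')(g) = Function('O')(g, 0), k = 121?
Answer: 14641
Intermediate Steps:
Function('T')(I, J) = I (Function('T')(I, J) = Add(Mul(2, I), Mul(-1, I)) = I)
Function('V')(g) = 0
B = 0 (B = Mul(-1, 0) = 0)
Pow(Add(k, B), 2) = Pow(Add(121, 0), 2) = Pow(121, 2) = 14641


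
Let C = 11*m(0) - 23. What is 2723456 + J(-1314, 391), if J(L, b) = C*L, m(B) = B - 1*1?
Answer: 2768132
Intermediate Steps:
m(B) = -1 + B (m(B) = B - 1 = -1 + B)
C = -34 (C = 11*(-1 + 0) - 23 = 11*(-1) - 23 = -11 - 23 = -34)
J(L, b) = -34*L
2723456 + J(-1314, 391) = 2723456 - 34*(-1314) = 2723456 + 44676 = 2768132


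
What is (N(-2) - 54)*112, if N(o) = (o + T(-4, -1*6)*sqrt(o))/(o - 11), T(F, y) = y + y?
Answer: -78400/13 + 1344*I*sqrt(2)/13 ≈ -6030.8 + 146.21*I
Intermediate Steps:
T(F, y) = 2*y
N(o) = (o - 12*sqrt(o))/(-11 + o) (N(o) = (o + (2*(-1*6))*sqrt(o))/(o - 11) = (o + (2*(-6))*sqrt(o))/(-11 + o) = (o - 12*sqrt(o))/(-11 + o))
(N(-2) - 54)*112 = ((-2 - 12*I*sqrt(2))/(-11 - 2) - 54)*112 = ((-2 - 12*I*sqrt(2))/(-13) - 54)*112 = (-(-2 - 12*I*sqrt(2))/13 - 54)*112 = ((2/13 + 12*I*sqrt(2)/13) - 54)*112 = (-700/13 + 12*I*sqrt(2)/13)*112 = -78400/13 + 1344*I*sqrt(2)/13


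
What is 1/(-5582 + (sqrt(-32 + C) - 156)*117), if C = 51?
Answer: -23834/567799465 - 117*sqrt(19)/567799465 ≈ -4.2874e-5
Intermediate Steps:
1/(-5582 + (sqrt(-32 + C) - 156)*117) = 1/(-5582 + (sqrt(-32 + 51) - 156)*117) = 1/(-5582 + (sqrt(19) - 156)*117) = 1/(-5582 + (-156 + sqrt(19))*117) = 1/(-5582 + (-18252 + 117*sqrt(19))) = 1/(-23834 + 117*sqrt(19))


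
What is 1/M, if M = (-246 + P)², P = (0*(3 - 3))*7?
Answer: 1/60516 ≈ 1.6525e-5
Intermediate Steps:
P = 0 (P = (0*0)*7 = 0*7 = 0)
M = 60516 (M = (-246 + 0)² = (-246)² = 60516)
1/M = 1/60516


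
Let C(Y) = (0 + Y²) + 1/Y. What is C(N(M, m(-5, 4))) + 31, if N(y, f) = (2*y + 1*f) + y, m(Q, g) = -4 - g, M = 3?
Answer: 33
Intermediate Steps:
N(y, f) = f + 3*y (N(y, f) = (2*y + f) + y = (f + 2*y) + y = f + 3*y)
C(Y) = 1/Y + Y² (C(Y) = Y² + 1/Y = 1/Y + Y²)
C(N(M, m(-5, 4))) + 31 = (1 + ((-4 - 1*4) + 3*3)³)/((-4 - 1*4) + 3*3) + 31 = (1 + ((-4 - 4) + 9)³)/((-4 - 4) + 9) + 31 = (1 + (-8 + 9)³)/(-8 + 9) + 31 = (1 + 1³)/1 + 31 = 1*(1 + 1) + 31 = 1*2 + 31 = 2 + 31 = 33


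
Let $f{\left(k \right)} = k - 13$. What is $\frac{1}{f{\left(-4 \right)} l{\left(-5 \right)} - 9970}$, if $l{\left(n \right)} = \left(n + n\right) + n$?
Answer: $- \frac{1}{9715} \approx -0.00010293$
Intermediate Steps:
$f{\left(k \right)} = -13 + k$
$l{\left(n \right)} = 3 n$ ($l{\left(n \right)} = 2 n + n = 3 n$)
$\frac{1}{f{\left(-4 \right)} l{\left(-5 \right)} - 9970} = \frac{1}{\left(-13 - 4\right) 3 \left(-5\right) - 9970} = \frac{1}{\left(-17\right) \left(-15\right) - 9970} = \frac{1}{255 - 9970} = \frac{1}{-9715} = - \frac{1}{9715}$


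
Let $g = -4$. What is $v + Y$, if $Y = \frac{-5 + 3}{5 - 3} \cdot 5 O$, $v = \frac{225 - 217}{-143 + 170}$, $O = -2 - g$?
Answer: $- \frac{262}{27} \approx -9.7037$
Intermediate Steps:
$O = 2$ ($O = -2 - -4 = -2 + 4 = 2$)
$v = \frac{8}{27} \approx 0.2963$
$Y = -10$ ($Y = \frac{-5 + 3}{5 - 3} \cdot 5 \cdot 2 = - \frac{2}{2} \cdot 5 \cdot 2 = \left(-2\right) \frac{1}{2} \cdot 5 \cdot 2 = \left(-1\right) 5 \cdot 2 = \left(-5\right) 2 = -10$)
$v + Y = \frac{8}{27} - 10 = - \frac{262}{27}$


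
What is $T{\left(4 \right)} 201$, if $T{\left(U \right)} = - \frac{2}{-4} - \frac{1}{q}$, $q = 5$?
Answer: $\frac{603}{10} \approx 60.3$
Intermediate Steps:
$T{\left(U \right)} = \frac{3}{10}$ ($T{\left(U \right)} = - \frac{2}{-4} - \frac{1}{5} = \left(-2\right) \left(- \frac{1}{4}\right) - \frac{1}{5} = \frac{1}{2} - \frac{1}{5} = \frac{3}{10}$)
$T{\left(4 \right)} 201 = \frac{3}{10} \cdot 201 = \frac{603}{10}$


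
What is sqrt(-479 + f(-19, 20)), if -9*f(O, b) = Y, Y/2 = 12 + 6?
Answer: I*sqrt(483) ≈ 21.977*I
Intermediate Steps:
Y = 36 (Y = 2*(12 + 6) = 2*18 = 36)
f(O, b) = -4 (f(O, b) = -1/9*36 = -4)
sqrt(-479 + f(-19, 20)) = sqrt(-479 - 4) = sqrt(-483) = I*sqrt(483)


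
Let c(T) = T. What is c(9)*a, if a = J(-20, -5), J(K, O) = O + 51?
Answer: 414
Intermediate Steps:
J(K, O) = 51 + O
a = 46 (a = 51 - 5 = 46)
c(9)*a = 9*46 = 414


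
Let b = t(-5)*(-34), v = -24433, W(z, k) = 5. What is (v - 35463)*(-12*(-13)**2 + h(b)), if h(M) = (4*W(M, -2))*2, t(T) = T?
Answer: 119073248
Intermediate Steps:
b = 170 (b = -5*(-34) = 170)
h(M) = 40 (h(M) = (4*5)*2 = 20*2 = 40)
(v - 35463)*(-12*(-13)**2 + h(b)) = (-24433 - 35463)*(-12*(-13)**2 + 40) = -59896*(-12*169 + 40) = -59896*(-2028 + 40) = -59896*(-1988) = 119073248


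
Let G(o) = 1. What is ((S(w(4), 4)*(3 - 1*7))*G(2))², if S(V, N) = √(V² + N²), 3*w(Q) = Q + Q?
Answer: 3328/9 ≈ 369.78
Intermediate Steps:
w(Q) = 2*Q/3 (w(Q) = (Q + Q)/3 = (2*Q)/3 = 2*Q/3)
S(V, N) = √(N² + V²)
((S(w(4), 4)*(3 - 1*7))*G(2))² = ((√(4² + ((⅔)*4)²)*(3 - 1*7))*1)² = ((√(16 + (8/3)²)*(3 - 7))*1)² = ((√(16 + 64/9)*(-4))*1)² = ((√(208/9)*(-4))*1)² = (((4*√13/3)*(-4))*1)² = (-16*√13/3*1)² = (-16*√13/3)² = 3328/9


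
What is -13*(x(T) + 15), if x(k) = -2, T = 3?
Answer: -169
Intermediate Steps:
-13*(x(T) + 15) = -13*(-2 + 15) = -13*13 = -169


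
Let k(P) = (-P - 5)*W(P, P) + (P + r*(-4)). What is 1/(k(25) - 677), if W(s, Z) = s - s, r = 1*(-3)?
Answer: -1/640 ≈ -0.0015625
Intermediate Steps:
r = -3
W(s, Z) = 0
k(P) = 12 + P (k(P) = (-P - 5)*0 + (P - 3*(-4)) = (-5 - P)*0 + (P + 12) = 0 + (12 + P) = 12 + P)
1/(k(25) - 677) = 1/((12 + 25) - 677) = 1/(37 - 677) = 1/(-640) = -1/640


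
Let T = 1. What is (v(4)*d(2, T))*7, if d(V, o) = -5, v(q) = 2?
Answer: -70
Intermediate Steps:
(v(4)*d(2, T))*7 = (2*(-5))*7 = -10*7 = -70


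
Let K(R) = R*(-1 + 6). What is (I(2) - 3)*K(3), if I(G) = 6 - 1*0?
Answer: 45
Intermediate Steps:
K(R) = 5*R (K(R) = R*5 = 5*R)
I(G) = 6 (I(G) = 6 + 0 = 6)
(I(2) - 3)*K(3) = (6 - 3)*(5*3) = 3*15 = 45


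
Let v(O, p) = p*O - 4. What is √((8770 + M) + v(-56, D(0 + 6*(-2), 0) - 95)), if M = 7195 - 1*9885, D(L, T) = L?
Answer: 2*√3017 ≈ 109.85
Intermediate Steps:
M = -2690 (M = 7195 - 9885 = -2690)
v(O, p) = -4 + O*p (v(O, p) = O*p - 4 = -4 + O*p)
√((8770 + M) + v(-56, D(0 + 6*(-2), 0) - 95)) = √((8770 - 2690) + (-4 - 56*((0 + 6*(-2)) - 95))) = √(6080 + (-4 - 56*((0 - 12) - 95))) = √(6080 + (-4 - 56*(-12 - 95))) = √(6080 + (-4 - 56*(-107))) = √(6080 + (-4 + 5992)) = √(6080 + 5988) = √12068 = 2*√3017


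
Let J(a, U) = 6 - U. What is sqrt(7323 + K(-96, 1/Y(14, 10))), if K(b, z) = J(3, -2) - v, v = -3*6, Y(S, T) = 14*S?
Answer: sqrt(7349) ≈ 85.726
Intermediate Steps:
v = -18
K(b, z) = 26 (K(b, z) = (6 - 1*(-2)) - 1*(-18) = (6 + 2) + 18 = 8 + 18 = 26)
sqrt(7323 + K(-96, 1/Y(14, 10))) = sqrt(7323 + 26) = sqrt(7349)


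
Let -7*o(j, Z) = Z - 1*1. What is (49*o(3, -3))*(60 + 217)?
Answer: 7756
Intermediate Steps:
o(j, Z) = ⅐ - Z/7 (o(j, Z) = -(Z - 1*1)/7 = -(Z - 1)/7 = -(-1 + Z)/7 = ⅐ - Z/7)
(49*o(3, -3))*(60 + 217) = (49*(⅐ - ⅐*(-3)))*(60 + 217) = (49*(⅐ + 3/7))*277 = (49*(4/7))*277 = 28*277 = 7756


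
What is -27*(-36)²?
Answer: -34992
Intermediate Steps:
-27*(-36)² = -27*1296 = -34992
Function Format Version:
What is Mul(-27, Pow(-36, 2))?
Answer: -34992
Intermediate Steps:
Mul(-27, Pow(-36, 2)) = Mul(-27, 1296) = -34992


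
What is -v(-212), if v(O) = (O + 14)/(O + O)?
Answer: -99/212 ≈ -0.46698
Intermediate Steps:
v(O) = (14 + O)/(2*O) (v(O) = (14 + O)/((2*O)) = (14 + O)*(1/(2*O)) = (14 + O)/(2*O))
-v(-212) = -(14 - 212)/(2*(-212)) = -(-1)*(-198)/(2*212) = -1*99/212 = -99/212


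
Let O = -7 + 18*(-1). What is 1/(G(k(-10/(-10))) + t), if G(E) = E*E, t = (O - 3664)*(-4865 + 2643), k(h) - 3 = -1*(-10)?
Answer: 1/8197127 ≈ 1.2199e-7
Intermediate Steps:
O = -25 (O = -7 - 18 = -25)
k(h) = 13 (k(h) = 3 - 1*(-10) = 3 + 10 = 13)
t = 8196958 (t = (-25 - 3664)*(-4865 + 2643) = -3689*(-2222) = 8196958)
G(E) = E²
1/(G(k(-10/(-10))) + t) = 1/(13² + 8196958) = 1/(169 + 8196958) = 1/8197127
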